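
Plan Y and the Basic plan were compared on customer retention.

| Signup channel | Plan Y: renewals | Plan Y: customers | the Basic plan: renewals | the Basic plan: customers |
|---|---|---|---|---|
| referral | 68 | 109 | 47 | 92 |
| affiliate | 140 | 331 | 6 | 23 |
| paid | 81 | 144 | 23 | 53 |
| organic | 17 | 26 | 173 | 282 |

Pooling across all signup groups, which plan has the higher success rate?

the Basic plan

Referral: Plan Y 68/109 = 62.4%, the Basic plan 47/92 = 51.1% → Plan Y
Affiliate: Plan Y 140/331 = 42.3%, the Basic plan 6/23 = 26.1% → Plan Y
Paid: Plan Y 81/144 = 56.2%, the Basic plan 23/53 = 43.4% → Plan Y
Organic: Plan Y 17/26 = 65.4%, the Basic plan 173/282 = 61.3% → Plan Y
Overall: Plan Y 306/610 = 50.2%, the Basic plan 249/450 = 55.3% → the Basic plan
(Plan Y wins every signup group but the Basic plan wins overall — Plan Y's customers skew toward the low-rate affiliate group.)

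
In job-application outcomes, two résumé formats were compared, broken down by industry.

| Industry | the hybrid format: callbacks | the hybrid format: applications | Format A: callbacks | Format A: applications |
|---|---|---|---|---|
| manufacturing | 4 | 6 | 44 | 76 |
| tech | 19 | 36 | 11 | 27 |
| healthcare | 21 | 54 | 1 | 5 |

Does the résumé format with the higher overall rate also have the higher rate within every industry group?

Manufacturing: the hybrid format 4/6 = 66.7%, Format A 44/76 = 57.9% → the hybrid format
Tech: the hybrid format 19/36 = 52.8%, Format A 11/27 = 40.7% → the hybrid format
Healthcare: the hybrid format 21/54 = 38.9%, Format A 1/5 = 20.0% → the hybrid format
Overall: the hybrid format 44/96 = 45.8%, Format A 56/108 = 51.9% → Format A
The hybrid format wins each industry group but Format A wins overall — the comparison reverses. The hybrid format's applications skew toward healthcare, which has a lower base rate.

No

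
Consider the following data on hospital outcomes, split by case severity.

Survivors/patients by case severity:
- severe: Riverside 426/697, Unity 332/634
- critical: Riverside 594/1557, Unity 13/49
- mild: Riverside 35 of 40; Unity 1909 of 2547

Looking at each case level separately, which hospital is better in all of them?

Severe: Riverside 426/697 = 61.1%, Unity 332/634 = 52.4% → Riverside
Critical: Riverside 594/1557 = 38.2%, Unity 13/49 = 26.5% → Riverside
Mild: Riverside 35/40 = 87.5%, Unity 1909/2547 = 75.0% → Riverside
Riverside has the higher rate in all 3 groups.

Riverside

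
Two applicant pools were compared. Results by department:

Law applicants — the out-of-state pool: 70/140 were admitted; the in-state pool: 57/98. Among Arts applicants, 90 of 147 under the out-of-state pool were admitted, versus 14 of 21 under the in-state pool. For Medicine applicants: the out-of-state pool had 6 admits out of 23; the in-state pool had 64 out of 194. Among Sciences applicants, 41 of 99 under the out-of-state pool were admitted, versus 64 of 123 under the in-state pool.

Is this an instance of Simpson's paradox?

Law: the out-of-state pool 70/140 = 50.0%, the in-state pool 57/98 = 58.2% → the in-state pool
Arts: the out-of-state pool 90/147 = 61.2%, the in-state pool 14/21 = 66.7% → the in-state pool
Medicine: the out-of-state pool 6/23 = 26.1%, the in-state pool 64/194 = 33.0% → the in-state pool
Sciences: the out-of-state pool 41/99 = 41.4%, the in-state pool 64/123 = 52.0% → the in-state pool
Overall: the out-of-state pool 207/409 = 50.6%, the in-state pool 199/436 = 45.6% → the out-of-state pool
The in-state pool wins each department group but the out-of-state pool wins overall — the comparison reverses. The in-state pool's applicants skew toward Medicine, which has a lower base rate.

Yes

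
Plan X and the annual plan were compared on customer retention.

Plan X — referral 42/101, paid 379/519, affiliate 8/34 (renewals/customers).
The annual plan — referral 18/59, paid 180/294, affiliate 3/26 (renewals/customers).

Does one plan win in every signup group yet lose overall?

No

Referral: Plan X 42/101 = 41.6%, the annual plan 18/59 = 30.5% → Plan X
Paid: Plan X 379/519 = 73.0%, the annual plan 180/294 = 61.2% → Plan X
Affiliate: Plan X 8/34 = 23.5%, the annual plan 3/26 = 11.5% → Plan X
Overall: Plan X 429/654 = 65.6%, the annual plan 201/379 = 53.0% → Plan X
Plan X wins overall and in every signup group — no reversal.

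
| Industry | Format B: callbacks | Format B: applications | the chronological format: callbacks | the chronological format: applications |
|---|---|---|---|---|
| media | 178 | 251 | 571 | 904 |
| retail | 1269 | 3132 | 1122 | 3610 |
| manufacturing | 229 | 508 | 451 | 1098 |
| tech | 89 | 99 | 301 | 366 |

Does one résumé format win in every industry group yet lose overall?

No

Media: Format B 178/251 = 70.9%, the chronological format 571/904 = 63.2% → Format B
Retail: Format B 1269/3132 = 40.5%, the chronological format 1122/3610 = 31.1% → Format B
Manufacturing: Format B 229/508 = 45.1%, the chronological format 451/1098 = 41.1% → Format B
Tech: Format B 89/99 = 89.9%, the chronological format 301/366 = 82.2% → Format B
Overall: Format B 1765/3990 = 44.2%, the chronological format 2445/5978 = 40.9% → Format B
Format B wins overall and in every industry group — no reversal.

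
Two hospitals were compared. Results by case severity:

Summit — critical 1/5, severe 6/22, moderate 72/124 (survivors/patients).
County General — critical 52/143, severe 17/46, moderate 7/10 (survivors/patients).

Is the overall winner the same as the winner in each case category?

Critical: Summit 1/5 = 20.0%, County General 52/143 = 36.4% → County General
Severe: Summit 6/22 = 27.3%, County General 17/46 = 37.0% → County General
Moderate: Summit 72/124 = 58.1%, County General 7/10 = 70.0% → County General
Overall: Summit 79/151 = 52.3%, County General 76/199 = 38.2% → Summit
County General wins each case group but Summit wins overall — the comparison reverses. County General's patients skew toward critical, which has a lower base rate.

No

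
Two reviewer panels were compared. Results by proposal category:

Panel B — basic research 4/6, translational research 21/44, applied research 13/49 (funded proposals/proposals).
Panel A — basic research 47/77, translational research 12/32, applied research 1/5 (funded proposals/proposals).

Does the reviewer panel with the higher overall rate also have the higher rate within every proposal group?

Basic research: Panel B 4/6 = 66.7%, Panel A 47/77 = 61.0% → Panel B
Translational research: Panel B 21/44 = 47.7%, Panel A 12/32 = 37.5% → Panel B
Applied research: Panel B 13/49 = 26.5%, Panel A 1/5 = 20.0% → Panel B
Overall: Panel B 38/99 = 38.4%, Panel A 60/114 = 52.6% → Panel A
Panel B wins each proposal group but Panel A wins overall — the comparison reverses. Panel B's proposals skew toward applied research, which has a lower base rate.

No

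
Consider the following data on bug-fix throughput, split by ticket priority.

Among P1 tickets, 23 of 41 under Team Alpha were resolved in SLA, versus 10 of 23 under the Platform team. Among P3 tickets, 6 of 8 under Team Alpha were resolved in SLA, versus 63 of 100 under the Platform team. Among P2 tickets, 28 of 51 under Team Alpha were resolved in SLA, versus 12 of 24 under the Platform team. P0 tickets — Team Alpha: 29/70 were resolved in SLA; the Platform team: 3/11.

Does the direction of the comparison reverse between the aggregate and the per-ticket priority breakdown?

Yes

P1: Team Alpha 23/41 = 56.1%, the Platform team 10/23 = 43.5% → Team Alpha
P3: Team Alpha 6/8 = 75.0%, the Platform team 63/100 = 63.0% → Team Alpha
P2: Team Alpha 28/51 = 54.9%, the Platform team 12/24 = 50.0% → Team Alpha
P0: Team Alpha 29/70 = 41.4%, the Platform team 3/11 = 27.3% → Team Alpha
Overall: Team Alpha 86/170 = 50.6%, the Platform team 88/158 = 55.7% → the Platform team
Team Alpha wins each ticket group but the Platform team wins overall — the comparison reverses. Team Alpha's tickets skew toward P0, which has a lower base rate.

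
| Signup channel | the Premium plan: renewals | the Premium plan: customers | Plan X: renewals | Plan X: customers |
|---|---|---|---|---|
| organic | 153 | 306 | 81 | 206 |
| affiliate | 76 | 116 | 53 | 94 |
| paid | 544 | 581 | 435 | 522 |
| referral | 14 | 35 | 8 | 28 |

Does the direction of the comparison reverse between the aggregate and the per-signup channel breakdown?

No

Organic: the Premium plan 153/306 = 50.0%, Plan X 81/206 = 39.3% → the Premium plan
Affiliate: the Premium plan 76/116 = 65.5%, Plan X 53/94 = 56.4% → the Premium plan
Paid: the Premium plan 544/581 = 93.6%, Plan X 435/522 = 83.3% → the Premium plan
Referral: the Premium plan 14/35 = 40.0%, Plan X 8/28 = 28.6% → the Premium plan
Overall: the Premium plan 787/1038 = 75.8%, Plan X 577/850 = 67.9% → the Premium plan
The Premium plan wins overall and in every signup group — no reversal.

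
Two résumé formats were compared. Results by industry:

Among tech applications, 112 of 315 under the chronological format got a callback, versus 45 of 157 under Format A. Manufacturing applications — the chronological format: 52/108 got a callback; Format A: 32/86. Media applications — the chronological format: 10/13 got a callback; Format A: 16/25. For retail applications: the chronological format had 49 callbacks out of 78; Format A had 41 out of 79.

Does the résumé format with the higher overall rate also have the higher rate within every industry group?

Yes

Tech: the chronological format 112/315 = 35.6%, Format A 45/157 = 28.7% → the chronological format
Manufacturing: the chronological format 52/108 = 48.1%, Format A 32/86 = 37.2% → the chronological format
Media: the chronological format 10/13 = 76.9%, Format A 16/25 = 64.0% → the chronological format
Retail: the chronological format 49/78 = 62.8%, Format A 41/79 = 51.9% → the chronological format
Overall: the chronological format 223/514 = 43.4%, Format A 134/347 = 38.6% → the chronological format
The chronological format wins overall and in every industry group — no reversal.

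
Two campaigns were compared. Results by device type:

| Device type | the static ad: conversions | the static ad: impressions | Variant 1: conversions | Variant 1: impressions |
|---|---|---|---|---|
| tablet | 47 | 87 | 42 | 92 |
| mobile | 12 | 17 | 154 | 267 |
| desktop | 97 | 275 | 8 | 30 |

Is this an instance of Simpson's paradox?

Tablet: the static ad 47/87 = 54.0%, Variant 1 42/92 = 45.7% → the static ad
Mobile: the static ad 12/17 = 70.6%, Variant 1 154/267 = 57.7% → the static ad
Desktop: the static ad 97/275 = 35.3%, Variant 1 8/30 = 26.7% → the static ad
Overall: the static ad 156/379 = 41.2%, Variant 1 204/389 = 52.4% → Variant 1
The static ad wins each device group but Variant 1 wins overall — the comparison reverses. The static ad's impressions skew toward desktop, which has a lower base rate.

Yes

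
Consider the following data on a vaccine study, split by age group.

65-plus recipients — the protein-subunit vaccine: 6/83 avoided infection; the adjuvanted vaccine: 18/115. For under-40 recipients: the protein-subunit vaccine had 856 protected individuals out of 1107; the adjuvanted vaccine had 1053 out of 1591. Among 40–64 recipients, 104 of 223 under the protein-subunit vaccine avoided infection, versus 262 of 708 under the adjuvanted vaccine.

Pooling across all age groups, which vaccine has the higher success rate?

65-plus: the protein-subunit vaccine 6/83 = 7.2%, the adjuvanted vaccine 18/115 = 15.7% → the adjuvanted vaccine
Under-40: the protein-subunit vaccine 856/1107 = 77.3%, the adjuvanted vaccine 1053/1591 = 66.2% → the protein-subunit vaccine
40–64: the protein-subunit vaccine 104/223 = 46.6%, the adjuvanted vaccine 262/708 = 37.0% → the protein-subunit vaccine
Overall: the protein-subunit vaccine 966/1413 = 68.4%, the adjuvanted vaccine 1333/2414 = 55.2% → the protein-subunit vaccine
(Neither sweeps every age group, but the protein-subunit vaccine has the higher pooled rate.)

the protein-subunit vaccine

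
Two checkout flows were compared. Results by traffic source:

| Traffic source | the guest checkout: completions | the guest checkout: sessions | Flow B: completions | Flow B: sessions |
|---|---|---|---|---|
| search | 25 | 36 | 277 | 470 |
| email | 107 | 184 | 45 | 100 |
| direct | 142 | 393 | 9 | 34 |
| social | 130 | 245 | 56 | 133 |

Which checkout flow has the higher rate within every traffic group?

the guest checkout

Search: the guest checkout 25/36 = 69.4%, Flow B 277/470 = 58.9% → the guest checkout
Email: the guest checkout 107/184 = 58.2%, Flow B 45/100 = 45.0% → the guest checkout
Direct: the guest checkout 142/393 = 36.1%, Flow B 9/34 = 26.5% → the guest checkout
Social: the guest checkout 130/245 = 53.1%, Flow B 56/133 = 42.1% → the guest checkout
The guest checkout has the higher rate in all 4 groups.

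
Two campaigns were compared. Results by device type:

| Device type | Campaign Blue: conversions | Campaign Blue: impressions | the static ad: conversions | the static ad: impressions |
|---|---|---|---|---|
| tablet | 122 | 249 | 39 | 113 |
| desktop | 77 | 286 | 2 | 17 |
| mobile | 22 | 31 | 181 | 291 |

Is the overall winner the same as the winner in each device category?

No

Tablet: Campaign Blue 122/249 = 49.0%, the static ad 39/113 = 34.5% → Campaign Blue
Desktop: Campaign Blue 77/286 = 26.9%, the static ad 2/17 = 11.8% → Campaign Blue
Mobile: Campaign Blue 22/31 = 71.0%, the static ad 181/291 = 62.2% → Campaign Blue
Overall: Campaign Blue 221/566 = 39.0%, the static ad 222/421 = 52.7% → the static ad
Campaign Blue wins each device group but the static ad wins overall — the comparison reverses. Campaign Blue's impressions skew toward desktop, which has a lower base rate.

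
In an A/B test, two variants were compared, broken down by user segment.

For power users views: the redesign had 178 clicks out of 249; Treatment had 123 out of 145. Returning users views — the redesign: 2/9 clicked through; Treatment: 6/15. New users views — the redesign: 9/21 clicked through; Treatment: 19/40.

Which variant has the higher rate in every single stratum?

Power users: the redesign 178/249 = 71.5%, Treatment 123/145 = 84.8% → Treatment
Returning users: the redesign 2/9 = 22.2%, Treatment 6/15 = 40.0% → Treatment
New users: the redesign 9/21 = 42.9%, Treatment 19/40 = 47.5% → Treatment
Treatment has the higher rate in all 3 groups.

Treatment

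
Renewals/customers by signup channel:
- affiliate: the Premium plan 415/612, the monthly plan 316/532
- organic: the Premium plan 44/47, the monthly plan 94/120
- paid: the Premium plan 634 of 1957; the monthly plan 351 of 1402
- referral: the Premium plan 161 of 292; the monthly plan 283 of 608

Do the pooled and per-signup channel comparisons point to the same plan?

Affiliate: the Premium plan 415/612 = 67.8%, the monthly plan 316/532 = 59.4% → the Premium plan
Organic: the Premium plan 44/47 = 93.6%, the monthly plan 94/120 = 78.3% → the Premium plan
Paid: the Premium plan 634/1957 = 32.4%, the monthly plan 351/1402 = 25.0% → the Premium plan
Referral: the Premium plan 161/292 = 55.1%, the monthly plan 283/608 = 46.5% → the Premium plan
Overall: the Premium plan 1254/2908 = 43.1%, the monthly plan 1044/2662 = 39.2% → the Premium plan
The Premium plan wins overall and in every signup group — no reversal.

Yes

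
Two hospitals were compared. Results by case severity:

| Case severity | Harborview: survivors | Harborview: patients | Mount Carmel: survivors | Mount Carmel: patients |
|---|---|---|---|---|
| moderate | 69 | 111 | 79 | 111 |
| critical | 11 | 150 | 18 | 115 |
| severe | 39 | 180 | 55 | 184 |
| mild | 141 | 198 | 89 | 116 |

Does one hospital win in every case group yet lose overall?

No

Moderate: Harborview 69/111 = 62.2%, Mount Carmel 79/111 = 71.2% → Mount Carmel
Critical: Harborview 11/150 = 7.3%, Mount Carmel 18/115 = 15.7% → Mount Carmel
Severe: Harborview 39/180 = 21.7%, Mount Carmel 55/184 = 29.9% → Mount Carmel
Mild: Harborview 141/198 = 71.2%, Mount Carmel 89/116 = 76.7% → Mount Carmel
Overall: Harborview 260/639 = 40.7%, Mount Carmel 241/526 = 45.8% → Mount Carmel
Mount Carmel wins overall and in every case group — no reversal.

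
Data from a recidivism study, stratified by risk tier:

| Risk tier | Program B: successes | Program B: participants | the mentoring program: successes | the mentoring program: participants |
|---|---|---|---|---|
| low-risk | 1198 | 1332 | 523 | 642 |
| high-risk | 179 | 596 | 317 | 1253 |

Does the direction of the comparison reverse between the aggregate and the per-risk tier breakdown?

Low-risk: Program B 1198/1332 = 89.9%, the mentoring program 523/642 = 81.5% → Program B
High-risk: Program B 179/596 = 30.0%, the mentoring program 317/1253 = 25.3% → Program B
Overall: Program B 1377/1928 = 71.4%, the mentoring program 840/1895 = 44.3% → Program B
Program B wins overall and in every risk group — no reversal.

No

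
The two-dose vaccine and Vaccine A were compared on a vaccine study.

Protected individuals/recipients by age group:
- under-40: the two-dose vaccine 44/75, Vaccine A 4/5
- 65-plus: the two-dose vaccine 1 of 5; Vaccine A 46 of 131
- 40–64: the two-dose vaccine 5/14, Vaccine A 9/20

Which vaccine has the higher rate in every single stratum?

Vaccine A

Under-40: the two-dose vaccine 44/75 = 58.7%, Vaccine A 4/5 = 80.0% → Vaccine A
65-plus: the two-dose vaccine 1/5 = 20.0%, Vaccine A 46/131 = 35.1% → Vaccine A
40–64: the two-dose vaccine 5/14 = 35.7%, Vaccine A 9/20 = 45.0% → Vaccine A
Vaccine A has the higher rate in all 3 groups.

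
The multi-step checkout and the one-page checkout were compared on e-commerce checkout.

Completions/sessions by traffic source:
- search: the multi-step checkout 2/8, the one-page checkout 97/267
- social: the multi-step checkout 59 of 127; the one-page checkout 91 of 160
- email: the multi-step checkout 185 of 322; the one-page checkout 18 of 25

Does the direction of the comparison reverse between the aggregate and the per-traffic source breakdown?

Search: the multi-step checkout 2/8 = 25.0%, the one-page checkout 97/267 = 36.3% → the one-page checkout
Social: the multi-step checkout 59/127 = 46.5%, the one-page checkout 91/160 = 56.9% → the one-page checkout
Email: the multi-step checkout 185/322 = 57.5%, the one-page checkout 18/25 = 72.0% → the one-page checkout
Overall: the multi-step checkout 246/457 = 53.8%, the one-page checkout 206/452 = 45.6% → the multi-step checkout
The one-page checkout wins each traffic group but the multi-step checkout wins overall — the comparison reverses. The one-page checkout's sessions skew toward search, which has a lower base rate.

Yes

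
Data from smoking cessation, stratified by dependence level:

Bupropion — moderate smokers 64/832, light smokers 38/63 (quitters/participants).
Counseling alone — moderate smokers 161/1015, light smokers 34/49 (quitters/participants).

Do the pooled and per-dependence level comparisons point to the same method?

Moderate smokers: bupropion 64/832 = 7.7%, counseling alone 161/1015 = 15.9% → counseling alone
Light smokers: bupropion 38/63 = 60.3%, counseling alone 34/49 = 69.4% → counseling alone
Overall: bupropion 102/895 = 11.4%, counseling alone 195/1064 = 18.3% → counseling alone
Counseling alone wins overall and in every dependence group — no reversal.

Yes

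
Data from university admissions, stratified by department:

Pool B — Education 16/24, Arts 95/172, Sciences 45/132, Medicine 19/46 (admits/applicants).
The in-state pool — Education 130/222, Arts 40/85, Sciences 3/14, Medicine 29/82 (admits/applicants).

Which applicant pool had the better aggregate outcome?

the in-state pool

Education: Pool B 16/24 = 66.7%, the in-state pool 130/222 = 58.6% → Pool B
Arts: Pool B 95/172 = 55.2%, the in-state pool 40/85 = 47.1% → Pool B
Sciences: Pool B 45/132 = 34.1%, the in-state pool 3/14 = 21.4% → Pool B
Medicine: Pool B 19/46 = 41.3%, the in-state pool 29/82 = 35.4% → Pool B
Overall: Pool B 175/374 = 46.8%, the in-state pool 202/403 = 50.1% → the in-state pool
(Pool B wins every department group but the in-state pool wins overall — Pool B's applicants skew toward the low-rate Sciences group.)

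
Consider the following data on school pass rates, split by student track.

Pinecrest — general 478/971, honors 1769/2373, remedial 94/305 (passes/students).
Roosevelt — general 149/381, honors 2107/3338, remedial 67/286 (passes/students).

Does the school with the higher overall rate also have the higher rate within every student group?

Yes

General: Pinecrest 478/971 = 49.2%, Roosevelt 149/381 = 39.1% → Pinecrest
Honors: Pinecrest 1769/2373 = 74.5%, Roosevelt 2107/3338 = 63.1% → Pinecrest
Remedial: Pinecrest 94/305 = 30.8%, Roosevelt 67/286 = 23.4% → Pinecrest
Overall: Pinecrest 2341/3649 = 64.2%, Roosevelt 2323/4005 = 58.0% → Pinecrest
Pinecrest wins overall and in every student group — no reversal.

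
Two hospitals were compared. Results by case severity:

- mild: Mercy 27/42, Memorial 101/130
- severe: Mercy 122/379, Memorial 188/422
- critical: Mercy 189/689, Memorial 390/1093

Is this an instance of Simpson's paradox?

No

Mild: Mercy 27/42 = 64.3%, Memorial 101/130 = 77.7% → Memorial
Severe: Mercy 122/379 = 32.2%, Memorial 188/422 = 44.5% → Memorial
Critical: Mercy 189/689 = 27.4%, Memorial 390/1093 = 35.7% → Memorial
Overall: Mercy 338/1110 = 30.5%, Memorial 679/1645 = 41.3% → Memorial
Memorial wins overall and in every case group — no reversal.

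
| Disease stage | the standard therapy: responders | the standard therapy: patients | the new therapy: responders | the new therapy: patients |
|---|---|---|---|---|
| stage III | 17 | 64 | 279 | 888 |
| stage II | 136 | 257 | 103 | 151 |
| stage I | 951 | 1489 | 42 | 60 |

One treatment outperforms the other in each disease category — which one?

the new therapy

Stage III: the standard therapy 17/64 = 26.6%, the new therapy 279/888 = 31.4% → the new therapy
Stage II: the standard therapy 136/257 = 52.9%, the new therapy 103/151 = 68.2% → the new therapy
Stage I: the standard therapy 951/1489 = 63.9%, the new therapy 42/60 = 70.0% → the new therapy
The new therapy has the higher rate in all 3 groups.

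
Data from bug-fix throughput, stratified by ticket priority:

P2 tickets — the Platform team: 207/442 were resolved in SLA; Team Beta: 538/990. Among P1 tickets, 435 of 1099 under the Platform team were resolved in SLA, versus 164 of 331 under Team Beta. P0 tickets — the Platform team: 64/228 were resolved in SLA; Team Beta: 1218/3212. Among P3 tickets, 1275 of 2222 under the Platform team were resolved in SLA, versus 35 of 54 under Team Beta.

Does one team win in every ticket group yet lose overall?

P2: the Platform team 207/442 = 46.8%, Team Beta 538/990 = 54.3% → Team Beta
P1: the Platform team 435/1099 = 39.6%, Team Beta 164/331 = 49.5% → Team Beta
P0: the Platform team 64/228 = 28.1%, Team Beta 1218/3212 = 37.9% → Team Beta
P3: the Platform team 1275/2222 = 57.4%, Team Beta 35/54 = 64.8% → Team Beta
Overall: the Platform team 1981/3991 = 49.6%, Team Beta 1955/4587 = 42.6% → the Platform team
Team Beta wins each ticket group but the Platform team wins overall — the comparison reverses. Team Beta's tickets skew toward P0, which has a lower base rate.

Yes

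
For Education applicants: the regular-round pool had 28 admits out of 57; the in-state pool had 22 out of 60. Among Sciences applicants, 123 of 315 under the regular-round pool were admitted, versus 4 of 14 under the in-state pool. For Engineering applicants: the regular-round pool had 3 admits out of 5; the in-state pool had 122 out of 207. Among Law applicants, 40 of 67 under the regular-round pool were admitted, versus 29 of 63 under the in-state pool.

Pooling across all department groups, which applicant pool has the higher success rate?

Education: the regular-round pool 28/57 = 49.1%, the in-state pool 22/60 = 36.7% → the regular-round pool
Sciences: the regular-round pool 123/315 = 39.0%, the in-state pool 4/14 = 28.6% → the regular-round pool
Engineering: the regular-round pool 3/5 = 60.0%, the in-state pool 122/207 = 58.9% → the regular-round pool
Law: the regular-round pool 40/67 = 59.7%, the in-state pool 29/63 = 46.0% → the regular-round pool
Overall: the regular-round pool 194/444 = 43.7%, the in-state pool 177/344 = 51.5% → the in-state pool
(The regular-round pool wins every department group but the in-state pool wins overall — the regular-round pool's applicants skew toward the low-rate Sciences group.)

the in-state pool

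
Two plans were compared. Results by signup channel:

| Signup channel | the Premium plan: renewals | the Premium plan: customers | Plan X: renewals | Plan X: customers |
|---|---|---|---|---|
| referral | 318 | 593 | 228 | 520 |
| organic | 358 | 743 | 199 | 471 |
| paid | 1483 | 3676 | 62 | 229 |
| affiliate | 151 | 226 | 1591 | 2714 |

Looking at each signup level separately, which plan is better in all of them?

Referral: the Premium plan 318/593 = 53.6%, Plan X 228/520 = 43.8% → the Premium plan
Organic: the Premium plan 358/743 = 48.2%, Plan X 199/471 = 42.3% → the Premium plan
Paid: the Premium plan 1483/3676 = 40.3%, Plan X 62/229 = 27.1% → the Premium plan
Affiliate: the Premium plan 151/226 = 66.8%, Plan X 1591/2714 = 58.6% → the Premium plan
The Premium plan has the higher rate in all 4 groups.

the Premium plan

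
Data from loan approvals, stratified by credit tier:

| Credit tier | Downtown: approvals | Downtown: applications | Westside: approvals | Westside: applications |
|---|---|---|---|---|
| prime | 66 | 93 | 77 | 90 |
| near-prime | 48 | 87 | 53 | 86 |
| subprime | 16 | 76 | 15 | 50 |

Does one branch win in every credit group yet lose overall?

No

Prime: Downtown 66/93 = 71.0%, Westside 77/90 = 85.6% → Westside
Near-prime: Downtown 48/87 = 55.2%, Westside 53/86 = 61.6% → Westside
Subprime: Downtown 16/76 = 21.1%, Westside 15/50 = 30.0% → Westside
Overall: Downtown 130/256 = 50.8%, Westside 145/226 = 64.2% → Westside
Westside wins overall and in every credit group — no reversal.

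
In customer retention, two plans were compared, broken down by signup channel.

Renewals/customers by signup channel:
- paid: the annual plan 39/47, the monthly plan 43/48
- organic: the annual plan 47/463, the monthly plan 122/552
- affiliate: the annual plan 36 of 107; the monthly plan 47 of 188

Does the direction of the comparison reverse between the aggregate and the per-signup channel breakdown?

No

Paid: the annual plan 39/47 = 83.0%, the monthly plan 43/48 = 89.6% → the monthly plan
Organic: the annual plan 47/463 = 10.2%, the monthly plan 122/552 = 22.1% → the monthly plan
Affiliate: the annual plan 36/107 = 33.6%, the monthly plan 47/188 = 25.0% → the annual plan
Overall: the annual plan 122/617 = 19.8%, the monthly plan 212/788 = 26.9% → the monthly plan
Neither sweeps: the annual plan wins 1 of 3 groups, the monthly plan wins 2. The monthly plan wins overall but not every group — no Simpson reversal.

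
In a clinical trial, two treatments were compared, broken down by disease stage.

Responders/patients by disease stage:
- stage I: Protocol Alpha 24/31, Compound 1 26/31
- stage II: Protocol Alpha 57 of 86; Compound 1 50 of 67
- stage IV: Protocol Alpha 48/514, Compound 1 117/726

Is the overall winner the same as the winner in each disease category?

Stage I: Protocol Alpha 24/31 = 77.4%, Compound 1 26/31 = 83.9% → Compound 1
Stage II: Protocol Alpha 57/86 = 66.3%, Compound 1 50/67 = 74.6% → Compound 1
Stage IV: Protocol Alpha 48/514 = 9.3%, Compound 1 117/726 = 16.1% → Compound 1
Overall: Protocol Alpha 129/631 = 20.4%, Compound 1 193/824 = 23.4% → Compound 1
Compound 1 wins overall and in every disease group — no reversal.

Yes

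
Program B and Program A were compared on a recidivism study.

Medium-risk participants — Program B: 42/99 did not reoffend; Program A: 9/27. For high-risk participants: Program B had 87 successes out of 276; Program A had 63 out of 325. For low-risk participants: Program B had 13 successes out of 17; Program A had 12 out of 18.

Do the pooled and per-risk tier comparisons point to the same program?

Yes

Medium-risk: Program B 42/99 = 42.4%, Program A 9/27 = 33.3% → Program B
High-risk: Program B 87/276 = 31.5%, Program A 63/325 = 19.4% → Program B
Low-risk: Program B 13/17 = 76.5%, Program A 12/18 = 66.7% → Program B
Overall: Program B 142/392 = 36.2%, Program A 84/370 = 22.7% → Program B
Program B wins overall and in every risk group — no reversal.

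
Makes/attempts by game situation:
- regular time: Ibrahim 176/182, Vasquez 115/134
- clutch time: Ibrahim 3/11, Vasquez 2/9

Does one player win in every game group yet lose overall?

No

Regular time: Ibrahim 176/182 = 96.7%, Vasquez 115/134 = 85.8% → Ibrahim
Clutch time: Ibrahim 3/11 = 27.3%, Vasquez 2/9 = 22.2% → Ibrahim
Overall: Ibrahim 179/193 = 92.7%, Vasquez 117/143 = 81.8% → Ibrahim
Ibrahim wins overall and in every game group — no reversal.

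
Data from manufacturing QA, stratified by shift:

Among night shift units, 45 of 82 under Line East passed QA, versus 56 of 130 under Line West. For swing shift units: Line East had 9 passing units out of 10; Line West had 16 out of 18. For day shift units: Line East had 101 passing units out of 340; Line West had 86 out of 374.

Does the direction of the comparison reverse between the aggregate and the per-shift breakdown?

No

Night shift: Line East 45/82 = 54.9%, Line West 56/130 = 43.1% → Line East
Swing shift: Line East 9/10 = 90.0%, Line West 16/18 = 88.9% → Line East
Day shift: Line East 101/340 = 29.7%, Line West 86/374 = 23.0% → Line East
Overall: Line East 155/432 = 35.9%, Line West 158/522 = 30.3% → Line East
Line East wins overall and in every shift group — no reversal.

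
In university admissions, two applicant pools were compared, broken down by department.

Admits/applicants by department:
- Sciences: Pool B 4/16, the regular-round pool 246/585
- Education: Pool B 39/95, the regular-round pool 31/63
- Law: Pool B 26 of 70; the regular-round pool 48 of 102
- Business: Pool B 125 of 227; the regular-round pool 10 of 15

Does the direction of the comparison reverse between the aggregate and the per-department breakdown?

Yes

Sciences: Pool B 4/16 = 25.0%, the regular-round pool 246/585 = 42.1% → the regular-round pool
Education: Pool B 39/95 = 41.1%, the regular-round pool 31/63 = 49.2% → the regular-round pool
Law: Pool B 26/70 = 37.1%, the regular-round pool 48/102 = 47.1% → the regular-round pool
Business: Pool B 125/227 = 55.1%, the regular-round pool 10/15 = 66.7% → the regular-round pool
Overall: Pool B 194/408 = 47.5%, the regular-round pool 335/765 = 43.8% → Pool B
The regular-round pool wins each department group but Pool B wins overall — the comparison reverses. The regular-round pool's applicants skew toward Sciences, which has a lower base rate.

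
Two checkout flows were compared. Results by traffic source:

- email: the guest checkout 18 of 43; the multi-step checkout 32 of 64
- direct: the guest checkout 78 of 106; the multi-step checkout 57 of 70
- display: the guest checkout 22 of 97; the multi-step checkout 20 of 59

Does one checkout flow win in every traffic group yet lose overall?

Email: the guest checkout 18/43 = 41.9%, the multi-step checkout 32/64 = 50.0% → the multi-step checkout
Direct: the guest checkout 78/106 = 73.6%, the multi-step checkout 57/70 = 81.4% → the multi-step checkout
Display: the guest checkout 22/97 = 22.7%, the multi-step checkout 20/59 = 33.9% → the multi-step checkout
Overall: the guest checkout 118/246 = 48.0%, the multi-step checkout 109/193 = 56.5% → the multi-step checkout
The multi-step checkout wins overall and in every traffic group — no reversal.

No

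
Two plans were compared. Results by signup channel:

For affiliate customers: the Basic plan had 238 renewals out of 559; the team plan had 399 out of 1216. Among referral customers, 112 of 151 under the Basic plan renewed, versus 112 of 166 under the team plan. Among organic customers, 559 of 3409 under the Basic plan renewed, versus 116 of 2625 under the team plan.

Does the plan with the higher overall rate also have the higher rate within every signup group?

Yes

Affiliate: the Basic plan 238/559 = 42.6%, the team plan 399/1216 = 32.8% → the Basic plan
Referral: the Basic plan 112/151 = 74.2%, the team plan 112/166 = 67.5% → the Basic plan
Organic: the Basic plan 559/3409 = 16.4%, the team plan 116/2625 = 4.4% → the Basic plan
Overall: the Basic plan 909/4119 = 22.1%, the team plan 627/4007 = 15.6% → the Basic plan
The Basic plan wins overall and in every signup group — no reversal.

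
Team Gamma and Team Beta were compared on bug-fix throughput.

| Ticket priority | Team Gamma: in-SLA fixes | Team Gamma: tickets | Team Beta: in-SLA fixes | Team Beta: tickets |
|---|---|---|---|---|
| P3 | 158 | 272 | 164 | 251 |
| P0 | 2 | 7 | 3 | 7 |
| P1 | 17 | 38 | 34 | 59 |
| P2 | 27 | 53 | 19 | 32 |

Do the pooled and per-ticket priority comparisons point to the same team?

P3: Team Gamma 158/272 = 58.1%, Team Beta 164/251 = 65.3% → Team Beta
P0: Team Gamma 2/7 = 28.6%, Team Beta 3/7 = 42.9% → Team Beta
P1: Team Gamma 17/38 = 44.7%, Team Beta 34/59 = 57.6% → Team Beta
P2: Team Gamma 27/53 = 50.9%, Team Beta 19/32 = 59.4% → Team Beta
Overall: Team Gamma 204/370 = 55.1%, Team Beta 220/349 = 63.0% → Team Beta
Team Beta wins overall and in every ticket group — no reversal.

Yes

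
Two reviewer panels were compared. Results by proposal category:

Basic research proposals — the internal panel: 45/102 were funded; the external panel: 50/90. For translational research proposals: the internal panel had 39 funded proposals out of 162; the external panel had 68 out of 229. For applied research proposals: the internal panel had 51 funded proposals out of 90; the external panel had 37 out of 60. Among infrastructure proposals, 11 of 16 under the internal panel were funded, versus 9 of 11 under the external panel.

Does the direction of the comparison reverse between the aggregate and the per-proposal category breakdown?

No

Basic research: the internal panel 45/102 = 44.1%, the external panel 50/90 = 55.6% → the external panel
Translational research: the internal panel 39/162 = 24.1%, the external panel 68/229 = 29.7% → the external panel
Applied research: the internal panel 51/90 = 56.7%, the external panel 37/60 = 61.7% → the external panel
Infrastructure: the internal panel 11/16 = 68.8%, the external panel 9/11 = 81.8% → the external panel
Overall: the internal panel 146/370 = 39.5%, the external panel 164/390 = 42.1% → the external panel
The external panel wins overall and in every proposal group — no reversal.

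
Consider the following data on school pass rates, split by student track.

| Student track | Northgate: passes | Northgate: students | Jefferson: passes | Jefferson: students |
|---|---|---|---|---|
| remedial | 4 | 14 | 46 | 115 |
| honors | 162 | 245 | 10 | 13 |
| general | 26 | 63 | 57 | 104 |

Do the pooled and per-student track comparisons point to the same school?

No

Remedial: Northgate 4/14 = 28.6%, Jefferson 46/115 = 40.0% → Jefferson
Honors: Northgate 162/245 = 66.1%, Jefferson 10/13 = 76.9% → Jefferson
General: Northgate 26/63 = 41.3%, Jefferson 57/104 = 54.8% → Jefferson
Overall: Northgate 192/322 = 59.6%, Jefferson 113/232 = 48.7% → Northgate
Jefferson wins each student group but Northgate wins overall — the comparison reverses. Jefferson's students skew toward remedial, which has a lower base rate.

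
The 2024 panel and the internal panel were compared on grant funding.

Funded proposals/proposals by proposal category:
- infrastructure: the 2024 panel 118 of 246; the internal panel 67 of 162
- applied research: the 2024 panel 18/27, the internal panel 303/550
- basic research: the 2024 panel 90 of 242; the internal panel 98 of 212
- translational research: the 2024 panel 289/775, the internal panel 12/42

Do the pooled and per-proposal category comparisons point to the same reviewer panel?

Infrastructure: the 2024 panel 118/246 = 48.0%, the internal panel 67/162 = 41.4% → the 2024 panel
Applied research: the 2024 panel 18/27 = 66.7%, the internal panel 303/550 = 55.1% → the 2024 panel
Basic research: the 2024 panel 90/242 = 37.2%, the internal panel 98/212 = 46.2% → the internal panel
Translational research: the 2024 panel 289/775 = 37.3%, the internal panel 12/42 = 28.6% → the 2024 panel
Overall: the 2024 panel 515/1290 = 39.9%, the internal panel 480/966 = 49.7% → the internal panel
Neither sweeps: the 2024 panel wins 3 of 4 groups, the internal panel wins 1. The internal panel wins overall but not every group — no Simpson reversal.

No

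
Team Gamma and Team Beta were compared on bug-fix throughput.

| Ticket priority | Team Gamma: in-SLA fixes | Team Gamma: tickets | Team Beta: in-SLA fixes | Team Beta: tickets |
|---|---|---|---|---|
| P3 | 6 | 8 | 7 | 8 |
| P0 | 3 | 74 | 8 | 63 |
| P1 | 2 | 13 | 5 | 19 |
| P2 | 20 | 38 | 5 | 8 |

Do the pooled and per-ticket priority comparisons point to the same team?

Yes

P3: Team Gamma 6/8 = 75.0%, Team Beta 7/8 = 87.5% → Team Beta
P0: Team Gamma 3/74 = 4.1%, Team Beta 8/63 = 12.7% → Team Beta
P1: Team Gamma 2/13 = 15.4%, Team Beta 5/19 = 26.3% → Team Beta
P2: Team Gamma 20/38 = 52.6%, Team Beta 5/8 = 62.5% → Team Beta
Overall: Team Gamma 31/133 = 23.3%, Team Beta 25/98 = 25.5% → Team Beta
Team Beta wins overall and in every ticket group — no reversal.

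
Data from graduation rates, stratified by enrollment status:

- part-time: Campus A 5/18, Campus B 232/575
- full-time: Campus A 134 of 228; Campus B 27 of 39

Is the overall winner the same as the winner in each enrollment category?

No

Part-time: Campus A 5/18 = 27.8%, Campus B 232/575 = 40.3% → Campus B
Full-time: Campus A 134/228 = 58.8%, Campus B 27/39 = 69.2% → Campus B
Overall: Campus A 139/246 = 56.5%, Campus B 259/614 = 42.2% → Campus A
Campus B wins each enrollment group but Campus A wins overall — the comparison reverses. Campus B's students skew toward part-time, which has a lower base rate.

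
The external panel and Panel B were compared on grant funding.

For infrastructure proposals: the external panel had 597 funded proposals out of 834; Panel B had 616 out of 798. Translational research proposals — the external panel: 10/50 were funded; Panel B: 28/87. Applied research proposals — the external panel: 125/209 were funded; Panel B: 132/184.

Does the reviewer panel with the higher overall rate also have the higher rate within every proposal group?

Yes

Infrastructure: the external panel 597/834 = 71.6%, Panel B 616/798 = 77.2% → Panel B
Translational research: the external panel 10/50 = 20.0%, Panel B 28/87 = 32.2% → Panel B
Applied research: the external panel 125/209 = 59.8%, Panel B 132/184 = 71.7% → Panel B
Overall: the external panel 732/1093 = 67.0%, Panel B 776/1069 = 72.6% → Panel B
Panel B wins overall and in every proposal group — no reversal.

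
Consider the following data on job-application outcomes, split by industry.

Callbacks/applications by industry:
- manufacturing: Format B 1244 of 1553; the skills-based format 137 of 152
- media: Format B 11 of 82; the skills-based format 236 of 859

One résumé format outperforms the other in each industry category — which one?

the skills-based format

Manufacturing: Format B 1244/1553 = 80.1%, the skills-based format 137/152 = 90.1% → the skills-based format
Media: Format B 11/82 = 13.4%, the skills-based format 236/859 = 27.5% → the skills-based format
The skills-based format has the higher rate in both groups.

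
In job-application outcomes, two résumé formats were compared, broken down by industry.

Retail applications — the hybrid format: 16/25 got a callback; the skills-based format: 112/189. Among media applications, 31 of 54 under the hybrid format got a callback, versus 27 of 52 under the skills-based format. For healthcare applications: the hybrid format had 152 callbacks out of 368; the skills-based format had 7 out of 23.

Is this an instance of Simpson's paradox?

Retail: the hybrid format 16/25 = 64.0%, the skills-based format 112/189 = 59.3% → the hybrid format
Media: the hybrid format 31/54 = 57.4%, the skills-based format 27/52 = 51.9% → the hybrid format
Healthcare: the hybrid format 152/368 = 41.3%, the skills-based format 7/23 = 30.4% → the hybrid format
Overall: the hybrid format 199/447 = 44.5%, the skills-based format 146/264 = 55.3% → the skills-based format
The hybrid format wins each industry group but the skills-based format wins overall — the comparison reverses. The hybrid format's applications skew toward healthcare, which has a lower base rate.

Yes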